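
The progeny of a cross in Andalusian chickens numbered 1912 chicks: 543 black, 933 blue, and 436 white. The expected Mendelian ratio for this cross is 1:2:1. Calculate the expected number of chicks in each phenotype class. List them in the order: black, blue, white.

Under the 1:2:1 hypothesis (Σ ratio = 4, N = 1912):
  black: 1912 × 1/4 = 478
  blue: 1912 × 2/4 = 956
  white: 1912 × 1/4 = 478

478, 956, 478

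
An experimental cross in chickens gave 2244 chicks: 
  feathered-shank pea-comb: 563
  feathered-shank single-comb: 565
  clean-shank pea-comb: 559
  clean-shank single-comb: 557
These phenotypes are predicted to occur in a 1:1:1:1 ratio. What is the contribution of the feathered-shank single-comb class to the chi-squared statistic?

The 1:1:1:1 ratio has 4 parts, so with N = 2244 the expected counts are:
  feathered-shank pea-comb: 2244 × 1/4 = 561
  feathered-shank single-comb: 2244 × 1/4 = 561
  clean-shank pea-comb: 2244 × 1/4 = 561
  clean-shank single-comb: 2244 × 1/4 = 561
Contribution of feathered-shank single-comb: (565 − 561)² / 561 = 0.0285

0.029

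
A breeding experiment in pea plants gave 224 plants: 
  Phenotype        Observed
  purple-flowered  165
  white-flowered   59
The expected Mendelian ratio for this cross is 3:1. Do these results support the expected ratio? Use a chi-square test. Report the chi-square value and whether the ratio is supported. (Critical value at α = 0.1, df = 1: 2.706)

0.214; consistent

Total ratio parts = 4. Expected numbers out of 224:
  purple-flowered: 224 × 3/4 = 168
  white-flowered: 224 × 1/4 = 56
χ² = Σ (O − E)² / E
  purple-flowered: (165 − 168)² / 168 = 0.0536
  white-flowered: (59 − 56)² / 56 = 0.1607
χ² = 0.0536 + 0.1607 = 0.2143 ≈ 0.214
Degrees of freedom = 2 − 1 = 1; critical value at α = 0.1 is 2.706.
Since 0.214 < 2.706, we fail to reject the null hypothesis — the data are consistent with the 3:1 ratio.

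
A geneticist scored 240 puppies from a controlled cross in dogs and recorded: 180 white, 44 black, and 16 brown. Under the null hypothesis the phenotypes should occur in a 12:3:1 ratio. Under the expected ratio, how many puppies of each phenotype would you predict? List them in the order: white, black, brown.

Under the 12:3:1 hypothesis (Σ ratio = 16, N = 240):
  white: 240 × 12/16 = 180
  black: 240 × 3/16 = 45
  brown: 240 × 1/16 = 15

180, 45, 15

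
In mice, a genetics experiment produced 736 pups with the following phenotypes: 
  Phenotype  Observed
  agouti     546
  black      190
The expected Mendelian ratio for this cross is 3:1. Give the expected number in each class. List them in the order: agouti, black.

552, 184

Expected counts for N = 736 under a 3:1 ratio (total parts = 4):
  agouti: 736 × 3/4 = 552
  black: 736 × 1/4 = 184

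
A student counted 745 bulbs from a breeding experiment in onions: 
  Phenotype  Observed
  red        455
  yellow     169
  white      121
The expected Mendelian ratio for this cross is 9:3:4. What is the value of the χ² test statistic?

32.092

Expected counts for N = 745 under a 9:3:4 ratio (total parts = 16):
  red: 745 × 9/16 = 419.0625
  yellow: 745 × 3/16 = 139.6875
  white: 745 × 4/16 = 186.25
χ² = Σ (O − E)² / E
  red: (455 − 419.0625)² / 419.0625 = 3.0819
  yellow: (169 − 139.6875)² / 139.6875 = 6.1510
  white: (121 − 186.25)² / 186.25 = 22.8594
χ² = 3.0819 + 6.1510 + 22.8594 = 32.0923 ≈ 32.092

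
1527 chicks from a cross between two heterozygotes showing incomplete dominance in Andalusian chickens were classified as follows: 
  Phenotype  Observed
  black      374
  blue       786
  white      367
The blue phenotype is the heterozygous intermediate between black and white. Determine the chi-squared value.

With incomplete dominance, a heterozygote × heterozygote cross gives a 1:2:1 phenotypic ratio.
Under the 1:2:1 hypothesis (Σ ratio = 4, N = 1527):
  black: 1527 × 1/4 = 381.75
  blue: 1527 × 2/4 = 763.5
  white: 1527 × 1/4 = 381.75
χ² = Σ (O − E)² / E
  black: (374 − 381.75)² / 381.75 = 0.1573
  blue: (786 − 763.5)² / 763.5 = 0.6631
  white: (367 − 381.75)² / 381.75 = 0.5699
χ² = 0.1573 + 0.6631 + 0.5699 = 1.3903 ≈ 1.390

1.390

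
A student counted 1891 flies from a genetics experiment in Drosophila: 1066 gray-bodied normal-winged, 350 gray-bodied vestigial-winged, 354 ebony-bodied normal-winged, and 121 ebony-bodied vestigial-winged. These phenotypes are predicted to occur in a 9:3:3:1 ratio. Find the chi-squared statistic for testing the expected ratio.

0.132

The 9:3:3:1 ratio has 16 parts, so with N = 1891 the expected counts are:
  gray-bodied normal-winged: 1891 × 9/16 = 1063.6875
  gray-bodied vestigial-winged: 1891 × 3/16 = 354.5625
  ebony-bodied normal-winged: 1891 × 3/16 = 354.5625
  ebony-bodied vestigial-winged: 1891 × 1/16 = 118.1875
χ² = Σ (O − E)² / E
  gray-bodied normal-winged: (1066 − 1063.6875)² / 1063.6875 = 0.0050
  gray-bodied vestigial-winged: (350 − 354.5625)² / 354.5625 = 0.0587
  ebony-bodied normal-winged: (354 − 354.5625)² / 354.5625 = 0.0009
  ebony-bodied vestigial-winged: (121 − 118.1875)² / 118.1875 = 0.0669
χ² = 0.0050 + 0.0587 + 0.0009 + 0.0669 = 0.1315 ≈ 0.132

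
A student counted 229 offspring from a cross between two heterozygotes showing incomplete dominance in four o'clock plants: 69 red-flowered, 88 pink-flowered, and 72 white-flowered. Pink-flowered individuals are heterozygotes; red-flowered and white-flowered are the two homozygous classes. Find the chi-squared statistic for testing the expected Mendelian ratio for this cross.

With incomplete dominance, a heterozygote × heterozygote cross gives a 1:2:1 phenotypic ratio.
The 1:2:1 ratio has 4 parts, so with N = 229 the expected counts are:
  red-flowered: 229 × 1/4 = 57.25
  pink-flowered: 229 × 2/4 = 114.5
  white-flowered: 229 × 1/4 = 57.25
χ² = Σ (O − E)² / E
  red-flowered: (69 − 57.25)² / 57.25 = 2.4116
  pink-flowered: (88 − 114.5)² / 114.5 = 6.1332
  white-flowered: (72 − 57.25)² / 57.25 = 3.8002
χ² = 2.4116 + 6.1332 + 3.8002 = 12.345

12.345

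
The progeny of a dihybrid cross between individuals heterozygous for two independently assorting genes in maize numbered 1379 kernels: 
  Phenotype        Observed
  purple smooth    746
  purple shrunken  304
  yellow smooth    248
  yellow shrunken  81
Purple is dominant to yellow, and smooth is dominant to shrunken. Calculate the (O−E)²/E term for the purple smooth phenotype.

A dihybrid F₂ with independent assortment and complete dominance at both loci gives a 9:3:3:1 phenotypic ratio.
Expected counts for N = 1379 under a 9:3:3:1 ratio (total parts = 16):
  purple smooth: 1379 × 9/16 = 775.6875
  purple shrunken: 1379 × 3/16 = 258.5625
  yellow smooth: 1379 × 3/16 = 258.5625
  yellow shrunken: 1379 × 1/16 = 86.1875
Contribution of purple smooth: (746 − 775.6875)² / 775.6875 = 1.1362

1.136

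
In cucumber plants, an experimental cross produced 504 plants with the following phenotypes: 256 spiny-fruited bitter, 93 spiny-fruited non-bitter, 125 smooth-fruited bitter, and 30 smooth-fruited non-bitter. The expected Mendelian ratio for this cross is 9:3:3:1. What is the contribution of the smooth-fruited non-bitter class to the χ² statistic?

Under the 9:3:3:1 hypothesis (Σ ratio = 16, N = 504):
  spiny-fruited bitter: 504 × 9/16 = 283.5
  spiny-fruited non-bitter: 504 × 3/16 = 94.5
  smooth-fruited bitter: 504 × 3/16 = 94.5
  smooth-fruited non-bitter: 504 × 1/16 = 31.5
Contribution of smooth-fruited non-bitter: (30 − 31.5)² / 31.5 = 0.0714

0.071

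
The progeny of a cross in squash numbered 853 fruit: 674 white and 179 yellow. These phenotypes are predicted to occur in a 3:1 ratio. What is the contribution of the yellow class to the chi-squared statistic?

Total ratio parts = 4. Expected numbers out of 853:
  white: 853 × 3/4 = 639.75
  yellow: 853 × 1/4 = 213.25
Contribution of yellow: (179 − 213.25)² / 213.25 = 5.5009

5.501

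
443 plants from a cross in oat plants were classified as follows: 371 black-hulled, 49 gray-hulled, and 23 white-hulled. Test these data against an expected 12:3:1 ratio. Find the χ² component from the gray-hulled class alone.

Under the 12:3:1 hypothesis (Σ ratio = 16, N = 443):
  black-hulled: 443 × 12/16 = 332.25
  gray-hulled: 443 × 3/16 = 83.0625
  white-hulled: 443 × 1/16 = 27.6875
Contribution of gray-hulled: (49 − 83.0625)² / 83.0625 = 13.9684

13.968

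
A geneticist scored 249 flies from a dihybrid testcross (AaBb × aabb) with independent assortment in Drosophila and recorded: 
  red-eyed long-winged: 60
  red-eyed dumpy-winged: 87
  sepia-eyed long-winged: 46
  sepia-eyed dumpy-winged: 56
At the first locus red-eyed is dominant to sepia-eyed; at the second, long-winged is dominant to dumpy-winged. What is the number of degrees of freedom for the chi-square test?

3

A dihybrid testcross with independent assortment gives a 1:1:1:1 ratio.
A goodness-of-fit test with 4 phenotype classes has df = 4 − 1 = 3.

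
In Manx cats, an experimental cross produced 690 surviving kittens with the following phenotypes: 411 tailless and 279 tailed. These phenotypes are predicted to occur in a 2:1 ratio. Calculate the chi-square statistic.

The 2:1 ratio has 3 parts, so with N = 690 the expected counts are:
  tailless: 690 × 2/3 = 460
  tailed: 690 × 1/3 = 230
χ² = Σ (O − E)² / E
  tailless: (411 − 460)² / 460 = 5.2196
  tailed: (279 − 230)² / 230 = 10.4391
χ² = 5.2196 + 10.4391 = 15.6587 ≈ 15.659

15.659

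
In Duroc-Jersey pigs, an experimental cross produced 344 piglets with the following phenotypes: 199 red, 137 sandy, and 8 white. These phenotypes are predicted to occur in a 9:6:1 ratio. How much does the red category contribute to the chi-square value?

Under the 9:6:1 hypothesis (Σ ratio = 16, N = 344):
  red: 344 × 9/16 = 193.5
  sandy: 344 × 6/16 = 129
  white: 344 × 1/16 = 21.5
Contribution of red: (199 − 193.5)² / 193.5 = 0.1563

0.156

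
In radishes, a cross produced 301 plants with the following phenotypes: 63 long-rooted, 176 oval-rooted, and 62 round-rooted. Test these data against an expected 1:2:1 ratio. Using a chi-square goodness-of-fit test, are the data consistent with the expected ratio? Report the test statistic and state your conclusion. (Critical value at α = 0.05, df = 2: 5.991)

Expected counts for N = 301 under a 1:2:1 ratio (total parts = 4):
  long-rooted: 301 × 1/4 = 75.25
  oval-rooted: 301 × 2/4 = 150.5
  round-rooted: 301 × 1/4 = 75.25
χ² = Σ (O − E)² / E
  long-rooted: (63 − 75.25)² / 75.25 = 1.9942
  oval-rooted: (176 − 150.5)² / 150.5 = 4.3206
  round-rooted: (62 − 75.25)² / 75.25 = 2.3331
χ² = 1.9942 + 4.3206 + 2.3331 = 8.6479 ≈ 8.648
Degrees of freedom = 3 − 1 = 2; critical value at α = 0.05 is 5.991.
Since 8.648 > 5.991, we reject the null hypothesis — the data do not fit the 1:2:1 ratio.

8.648; not consistent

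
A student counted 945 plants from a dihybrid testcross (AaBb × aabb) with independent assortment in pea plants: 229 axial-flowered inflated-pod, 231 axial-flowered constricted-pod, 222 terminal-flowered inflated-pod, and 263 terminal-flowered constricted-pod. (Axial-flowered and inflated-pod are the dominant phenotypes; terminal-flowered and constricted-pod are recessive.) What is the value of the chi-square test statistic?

4.228

A dihybrid testcross with independent assortment gives a 1:1:1:1 ratio.
Under the 1:1:1:1 hypothesis (Σ ratio = 4, N = 945):
  axial-flowered inflated-pod: 945 × 1/4 = 236.25
  axial-flowered constricted-pod: 945 × 1/4 = 236.25
  terminal-flowered inflated-pod: 945 × 1/4 = 236.25
  terminal-flowered constricted-pod: 945 × 1/4 = 236.25
χ² = Σ (O − E)² / E
  axial-flowered inflated-pod: (229 − 236.25)² / 236.25 = 0.2225
  axial-flowered constricted-pod: (231 − 236.25)² / 236.25 = 0.1167
  terminal-flowered inflated-pod: (222 − 236.25)² / 236.25 = 0.8595
  terminal-flowered constricted-pod: (263 − 236.25)² / 236.25 = 3.0288
χ² = 0.2225 + 0.1167 + 0.8595 + 3.0288 = 4.2275 ≈ 4.228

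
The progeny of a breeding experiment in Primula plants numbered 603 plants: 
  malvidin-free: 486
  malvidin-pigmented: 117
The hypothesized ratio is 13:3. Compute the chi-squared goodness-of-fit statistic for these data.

Under the 13:3 hypothesis (Σ ratio = 16, N = 603):
  malvidin-free: 603 × 13/16 = 489.9375
  malvidin-pigmented: 603 × 3/16 = 113.0625
χ² = Σ (O − E)² / E
  malvidin-free: (486 − 489.9375)² / 489.9375 = 0.0316
  malvidin-pigmented: (117 − 113.0625)² / 113.0625 = 0.1371
χ² = 0.0316 + 0.1371 = 0.1687 ≈ 0.169

0.169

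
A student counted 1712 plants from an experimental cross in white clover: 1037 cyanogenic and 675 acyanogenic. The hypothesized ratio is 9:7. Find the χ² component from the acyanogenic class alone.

7.311

Under the 9:7 hypothesis (Σ ratio = 16, N = 1712):
  cyanogenic: 1712 × 9/16 = 963
  acyanogenic: 1712 × 7/16 = 749
Contribution of acyanogenic: (675 − 749)² / 749 = 7.3111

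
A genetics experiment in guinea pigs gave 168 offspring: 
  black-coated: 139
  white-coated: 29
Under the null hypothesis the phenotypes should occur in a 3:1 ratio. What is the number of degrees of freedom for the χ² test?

A goodness-of-fit test with 2 phenotype classes has df = 2 − 1 = 1.

1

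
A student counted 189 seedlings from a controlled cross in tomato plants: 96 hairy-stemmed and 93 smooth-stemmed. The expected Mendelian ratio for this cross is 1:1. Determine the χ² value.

The 1:1 ratio has 2 parts, so with N = 189 the expected counts are:
  hairy-stemmed: 189 × 1/2 = 94.5
  smooth-stemmed: 189 × 1/2 = 94.5
χ² = Σ (O − E)² / E
  hairy-stemmed: (96 − 94.5)² / 94.5 = 0.0238
  smooth-stemmed: (93 − 94.5)² / 94.5 = 0.0238
χ² = 0.0238 + 0.0238 = 0.0476 ≈ 0.048

0.048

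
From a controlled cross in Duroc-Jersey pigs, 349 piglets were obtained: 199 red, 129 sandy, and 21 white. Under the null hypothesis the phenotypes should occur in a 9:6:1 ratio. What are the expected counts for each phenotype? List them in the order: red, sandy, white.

196.3125, 130.875, 21.8125

Under the 9:6:1 hypothesis (Σ ratio = 16, N = 349):
  red: 349 × 9/16 = 196.3125
  sandy: 349 × 6/16 = 130.875
  white: 349 × 1/16 = 21.8125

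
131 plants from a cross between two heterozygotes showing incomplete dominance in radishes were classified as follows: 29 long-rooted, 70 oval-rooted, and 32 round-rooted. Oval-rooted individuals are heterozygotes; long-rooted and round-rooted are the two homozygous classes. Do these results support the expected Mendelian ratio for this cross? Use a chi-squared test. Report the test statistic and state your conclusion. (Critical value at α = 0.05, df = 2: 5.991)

With incomplete dominance, a heterozygote × heterozygote cross gives a 1:2:1 phenotypic ratio.
The 1:2:1 ratio has 4 parts, so with N = 131 the expected counts are:
  long-rooted: 131 × 1/4 = 32.75
  oval-rooted: 131 × 2/4 = 65.5
  round-rooted: 131 × 1/4 = 32.75
χ² = Σ (O − E)² / E
  long-rooted: (29 − 32.75)² / 32.75 = 0.4294
  oval-rooted: (70 − 65.5)² / 65.5 = 0.3092
  round-rooted: (32 − 32.75)² / 32.75 = 0.0172
χ² = 0.4294 + 0.3092 + 0.0172 = 0.7558 ≈ 0.756
Degrees of freedom = 3 − 1 = 2; critical value at α = 0.05 is 5.991.
Since 0.756 < 5.991, we fail to reject the null hypothesis — the data are consistent with the 1:2:1 ratio.

0.756; consistent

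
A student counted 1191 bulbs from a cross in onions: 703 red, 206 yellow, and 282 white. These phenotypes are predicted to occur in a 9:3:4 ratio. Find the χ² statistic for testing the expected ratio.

3.807

Under the 9:3:4 hypothesis (Σ ratio = 16, N = 1191):
  red: 1191 × 9/16 = 669.9375
  yellow: 1191 × 3/16 = 223.3125
  white: 1191 × 4/16 = 297.75
χ² = Σ (O − E)² / E
  red: (703 − 669.9375)² / 669.9375 = 1.6317
  yellow: (206 − 223.3125)² / 223.3125 = 1.3422
  white: (282 − 297.75)² / 297.75 = 0.8331
χ² = 1.6317 + 1.3422 + 0.8331 = 3.807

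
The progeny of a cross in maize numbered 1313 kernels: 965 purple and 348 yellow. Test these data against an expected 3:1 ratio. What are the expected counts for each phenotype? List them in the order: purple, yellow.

The 3:1 ratio has 4 parts, so with N = 1313 the expected counts are:
  purple: 1313 × 3/4 = 984.75
  yellow: 1313 × 1/4 = 328.25

984.75, 328.25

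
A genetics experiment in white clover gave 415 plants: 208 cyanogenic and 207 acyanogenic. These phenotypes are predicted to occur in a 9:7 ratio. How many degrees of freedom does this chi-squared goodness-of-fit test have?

A goodness-of-fit test with 2 phenotype classes has df = 2 − 1 = 1.

1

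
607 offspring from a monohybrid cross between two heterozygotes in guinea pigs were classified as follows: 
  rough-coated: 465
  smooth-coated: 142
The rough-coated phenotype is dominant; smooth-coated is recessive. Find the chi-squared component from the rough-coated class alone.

0.209

For a monohybrid cross between heterozygotes with complete dominance, the expected phenotypic ratio is 3:1.
Total ratio parts = 4. Expected numbers out of 607:
  rough-coated: 607 × 3/4 = 455.25
  smooth-coated: 607 × 1/4 = 151.75
Contribution of rough-coated: (465 − 455.25)² / 455.25 = 0.2088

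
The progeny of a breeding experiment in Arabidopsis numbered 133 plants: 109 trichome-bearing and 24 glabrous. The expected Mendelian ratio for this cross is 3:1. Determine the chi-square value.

Under the 3:1 hypothesis (Σ ratio = 4, N = 133):
  trichome-bearing: 133 × 3/4 = 99.75
  glabrous: 133 × 1/4 = 33.25
χ² = Σ (O − E)² / E
  trichome-bearing: (109 − 99.75)² / 99.75 = 0.8578
  glabrous: (24 − 33.25)² / 33.25 = 2.5733
χ² = 0.8578 + 2.5733 = 3.4311 ≈ 3.431

3.431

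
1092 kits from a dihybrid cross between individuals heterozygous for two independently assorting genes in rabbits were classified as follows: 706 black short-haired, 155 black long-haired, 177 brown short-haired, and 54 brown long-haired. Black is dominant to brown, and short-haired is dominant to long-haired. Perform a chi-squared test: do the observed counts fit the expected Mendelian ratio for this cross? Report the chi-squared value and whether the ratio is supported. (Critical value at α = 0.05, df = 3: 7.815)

A dihybrid F₂ with independent assortment and complete dominance at both loci gives a 9:3:3:1 phenotypic ratio.
The 9:3:3:1 ratio has 16 parts, so with N = 1092 the expected counts are:
  black short-haired: 1092 × 9/16 = 614.25
  black long-haired: 1092 × 3/16 = 204.75
  brown short-haired: 1092 × 3/16 = 204.75
  brown long-haired: 1092 × 1/16 = 68.25
χ² = Σ (O − E)² / E
  black short-haired: (706 − 614.25)² / 614.25 = 13.7046
  black long-haired: (155 − 204.75)² / 204.75 = 12.0882
  brown short-haired: (177 − 204.75)² / 204.75 = 3.7610
  brown long-haired: (54 − 68.25)² / 68.25 = 2.9753
χ² = 13.7046 + 12.0882 + 3.7610 + 2.9753 = 32.5291 ≈ 32.529
Degrees of freedom = 4 − 1 = 3; critical value at α = 0.05 is 7.815.
Since 32.529 > 7.815, we reject the null hypothesis — the data do not fit the 9:3:3:1 ratio.

32.529; not consistent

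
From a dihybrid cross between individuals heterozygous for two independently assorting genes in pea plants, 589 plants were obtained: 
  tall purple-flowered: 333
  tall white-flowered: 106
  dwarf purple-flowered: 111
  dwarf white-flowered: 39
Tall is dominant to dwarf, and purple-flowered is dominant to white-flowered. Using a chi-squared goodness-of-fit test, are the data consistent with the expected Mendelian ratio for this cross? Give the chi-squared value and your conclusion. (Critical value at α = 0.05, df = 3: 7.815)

A dihybrid F₂ with independent assortment and complete dominance at both loci gives a 9:3:3:1 phenotypic ratio.
Total ratio parts = 16. Expected numbers out of 589:
  tall purple-flowered: 589 × 9/16 = 331.3125
  tall white-flowered: 589 × 3/16 = 110.4375
  dwarf purple-flowered: 589 × 3/16 = 110.4375
  dwarf white-flowered: 589 × 1/16 = 36.8125
χ² = Σ (O − E)² / E
  tall purple-flowered: (333 − 331.3125)² / 331.3125 = 0.0086
  tall white-flowered: (106 − 110.4375)² / 110.4375 = 0.1783
  dwarf purple-flowered: (111 − 110.4375)² / 110.4375 = 0.0029
  dwarf white-flowered: (39 − 36.8125)² / 36.8125 = 0.1300
χ² = 0.0086 + 0.1783 + 0.0029 + 0.1300 = 0.3198 ≈ 0.320
Degrees of freedom = 4 − 1 = 3; critical value at α = 0.05 is 7.815.
Since 0.320 < 7.815, we fail to reject the null hypothesis — the data are consistent with the 9:3:3:1 ratio.

0.320; consistent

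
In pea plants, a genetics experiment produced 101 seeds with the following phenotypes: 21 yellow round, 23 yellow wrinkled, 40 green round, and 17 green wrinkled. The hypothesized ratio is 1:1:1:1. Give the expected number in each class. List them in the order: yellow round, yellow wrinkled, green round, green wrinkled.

Expected counts for N = 101 under a 1:1:1:1 ratio (total parts = 4):
  yellow round: 101 × 1/4 = 25.25
  yellow wrinkled: 101 × 1/4 = 25.25
  green round: 101 × 1/4 = 25.25
  green wrinkled: 101 × 1/4 = 25.25

25.25, 25.25, 25.25, 25.25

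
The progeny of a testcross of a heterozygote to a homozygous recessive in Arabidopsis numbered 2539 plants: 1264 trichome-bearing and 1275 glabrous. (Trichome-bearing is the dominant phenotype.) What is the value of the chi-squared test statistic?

A testcross of a heterozygote (Aa × aa) gives a 1:1 phenotypic ratio.
Total ratio parts = 2. Expected numbers out of 2539:
  trichome-bearing: 2539 × 1/2 = 1269.5
  glabrous: 2539 × 1/2 = 1269.5
χ² = Σ (O − E)² / E
  trichome-bearing: (1264 − 1269.5)² / 1269.5 = 0.0238
  glabrous: (1275 − 1269.5)² / 1269.5 = 0.0238
χ² = 0.0238 + 0.0238 = 0.0476 ≈ 0.048

0.048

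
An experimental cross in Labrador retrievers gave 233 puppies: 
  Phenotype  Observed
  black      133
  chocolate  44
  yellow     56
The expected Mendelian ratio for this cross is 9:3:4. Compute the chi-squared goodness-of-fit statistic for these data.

0.118

Total ratio parts = 16. Expected numbers out of 233:
  black: 233 × 9/16 = 131.0625
  chocolate: 233 × 3/16 = 43.6875
  yellow: 233 × 4/16 = 58.25
χ² = Σ (O − E)² / E
  black: (133 − 131.0625)² / 131.0625 = 0.0286
  chocolate: (44 − 43.6875)² / 43.6875 = 0.0022
  yellow: (56 − 58.25)² / 58.25 = 0.0869
χ² = 0.0286 + 0.0022 + 0.0869 = 0.1177 ≈ 0.118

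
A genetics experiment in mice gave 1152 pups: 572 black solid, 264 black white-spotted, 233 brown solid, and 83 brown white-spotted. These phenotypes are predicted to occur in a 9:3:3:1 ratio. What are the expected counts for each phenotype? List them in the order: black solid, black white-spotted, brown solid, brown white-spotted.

648, 216, 216, 72

The 9:3:3:1 ratio has 16 parts, so with N = 1152 the expected counts are:
  black solid: 1152 × 9/16 = 648
  black white-spotted: 1152 × 3/16 = 216
  brown solid: 1152 × 3/16 = 216
  brown white-spotted: 1152 × 1/16 = 72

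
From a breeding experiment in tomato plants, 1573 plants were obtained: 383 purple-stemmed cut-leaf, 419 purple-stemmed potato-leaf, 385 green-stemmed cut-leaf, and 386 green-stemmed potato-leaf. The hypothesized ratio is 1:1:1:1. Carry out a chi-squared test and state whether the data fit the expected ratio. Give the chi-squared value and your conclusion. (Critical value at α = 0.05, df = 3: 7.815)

2.260; consistent

Under the 1:1:1:1 hypothesis (Σ ratio = 4, N = 1573):
  purple-stemmed cut-leaf: 1573 × 1/4 = 393.25
  purple-stemmed potato-leaf: 1573 × 1/4 = 393.25
  green-stemmed cut-leaf: 1573 × 1/4 = 393.25
  green-stemmed potato-leaf: 1573 × 1/4 = 393.25
χ² = Σ (O − E)² / E
  purple-stemmed cut-leaf: (383 − 393.25)² / 393.25 = 0.2672
  purple-stemmed potato-leaf: (419 − 393.25)² / 393.25 = 1.6861
  green-stemmed cut-leaf: (385 − 393.25)² / 393.25 = 0.1731
  green-stemmed potato-leaf: (386 − 393.25)² / 393.25 = 0.1337
χ² = 0.2672 + 1.6861 + 0.1731 + 0.1337 = 2.2601 ≈ 2.260
Degrees of freedom = 4 − 1 = 3; critical value at α = 0.05 is 7.815.
Since 2.260 < 7.815, we fail to reject the null hypothesis — the data are consistent with the 1:1:1:1 ratio.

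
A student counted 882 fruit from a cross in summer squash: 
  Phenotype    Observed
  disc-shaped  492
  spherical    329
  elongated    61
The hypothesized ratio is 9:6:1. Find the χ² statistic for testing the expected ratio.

0.670

Expected counts for N = 882 under a 9:6:1 ratio (total parts = 16):
  disc-shaped: 882 × 9/16 = 496.125
  spherical: 882 × 6/16 = 330.75
  elongated: 882 × 1/16 = 55.125
χ² = Σ (O − E)² / E
  disc-shaped: (492 − 496.125)² / 496.125 = 0.0343
  spherical: (329 − 330.75)² / 330.75 = 0.0093
  elongated: (61 − 55.125)² / 55.125 = 0.6261
χ² = 0.0343 + 0.0093 + 0.6261 = 0.6697 ≈ 0.670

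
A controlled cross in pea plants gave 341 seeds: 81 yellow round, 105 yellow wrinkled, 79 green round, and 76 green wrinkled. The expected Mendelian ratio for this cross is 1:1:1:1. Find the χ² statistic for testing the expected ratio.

6.249

Under the 1:1:1:1 hypothesis (Σ ratio = 4, N = 341):
  yellow round: 341 × 1/4 = 85.25
  yellow wrinkled: 341 × 1/4 = 85.25
  green round: 341 × 1/4 = 85.25
  green wrinkled: 341 × 1/4 = 85.25
χ² = Σ (O − E)² / E
  yellow round: (81 − 85.25)² / 85.25 = 0.2119
  yellow wrinkled: (105 − 85.25)² / 85.25 = 4.5755
  green round: (79 − 85.25)² / 85.25 = 0.4582
  green wrinkled: (76 − 85.25)² / 85.25 = 1.0037
χ² = 0.2119 + 4.5755 + 0.4582 + 1.0037 = 6.2493 ≈ 6.249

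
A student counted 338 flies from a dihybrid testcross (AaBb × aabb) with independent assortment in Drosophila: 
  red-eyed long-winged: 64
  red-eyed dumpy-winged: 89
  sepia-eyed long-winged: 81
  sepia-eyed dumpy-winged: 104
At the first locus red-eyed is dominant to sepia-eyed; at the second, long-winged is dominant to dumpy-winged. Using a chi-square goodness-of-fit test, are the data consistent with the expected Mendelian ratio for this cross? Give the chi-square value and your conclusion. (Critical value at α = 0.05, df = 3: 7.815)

A dihybrid testcross with independent assortment gives a 1:1:1:1 ratio.
Expected counts for N = 338 under a 1:1:1:1 ratio (total parts = 4):
  red-eyed long-winged: 338 × 1/4 = 84.5
  red-eyed dumpy-winged: 338 × 1/4 = 84.5
  sepia-eyed long-winged: 338 × 1/4 = 84.5
  sepia-eyed dumpy-winged: 338 × 1/4 = 84.5
χ² = Σ (O − E)² / E
  red-eyed long-winged: (64 − 84.5)² / 84.5 = 4.9734
  red-eyed dumpy-winged: (89 − 84.5)² / 84.5 = 0.2396
  sepia-eyed long-winged: (81 − 84.5)² / 84.5 = 0.1450
  sepia-eyed dumpy-winged: (104 − 84.5)² / 84.5 = 4.5000
χ² = 4.9734 + 0.2396 + 0.1450 + 4.5000 = 9.858
Degrees of freedom = 4 − 1 = 3; critical value at α = 0.05 is 7.815.
Since 9.858 > 7.815, we reject the null hypothesis — the data do not fit the 1:1:1:1 ratio.

9.858; not consistent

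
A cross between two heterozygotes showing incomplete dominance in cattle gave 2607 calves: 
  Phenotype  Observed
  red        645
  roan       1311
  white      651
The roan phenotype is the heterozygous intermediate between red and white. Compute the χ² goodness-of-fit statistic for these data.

0.114

With incomplete dominance, a heterozygote × heterozygote cross gives a 1:2:1 phenotypic ratio.
Expected counts for N = 2607 under a 1:2:1 ratio (total parts = 4):
  red: 2607 × 1/4 = 651.75
  roan: 2607 × 2/4 = 1303.5
  white: 2607 × 1/4 = 651.75
χ² = Σ (O − E)² / E
  red: (645 − 651.75)² / 651.75 = 0.0699
  roan: (1311 − 1303.5)² / 1303.5 = 0.0432
  white: (651 − 651.75)² / 651.75 = 0.0009
χ² = 0.0699 + 0.0432 + 0.0009 = 0.114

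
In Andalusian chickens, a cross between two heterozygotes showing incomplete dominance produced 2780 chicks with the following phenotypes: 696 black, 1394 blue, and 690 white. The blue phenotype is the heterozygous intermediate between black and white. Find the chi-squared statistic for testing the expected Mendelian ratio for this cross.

With incomplete dominance, a heterozygote × heterozygote cross gives a 1:2:1 phenotypic ratio.
Expected counts for N = 2780 under a 1:2:1 ratio (total parts = 4):
  black: 2780 × 1/4 = 695
  blue: 2780 × 2/4 = 1390
  white: 2780 × 1/4 = 695
χ² = Σ (O − E)² / E
  black: (696 − 695)² / 695 = 0.0014
  blue: (1394 − 1390)² / 1390 = 0.0115
  white: (690 − 695)² / 695 = 0.0360
χ² = 0.0014 + 0.0115 + 0.0360 = 0.0489 ≈ 0.049

0.049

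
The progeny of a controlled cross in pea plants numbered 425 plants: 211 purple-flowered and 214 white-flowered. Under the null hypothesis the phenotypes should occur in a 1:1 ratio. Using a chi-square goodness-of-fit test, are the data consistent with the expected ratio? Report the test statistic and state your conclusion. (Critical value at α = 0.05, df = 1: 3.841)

Expected counts for N = 425 under a 1:1 ratio (total parts = 2):
  purple-flowered: 425 × 1/2 = 212.5
  white-flowered: 425 × 1/2 = 212.5
χ² = Σ (O − E)² / E
  purple-flowered: (211 − 212.5)² / 212.5 = 0.0106
  white-flowered: (214 − 212.5)² / 212.5 = 0.0106
χ² = 0.0106 + 0.0106 = 0.0212 ≈ 0.021
Degrees of freedom = 2 − 1 = 1; critical value at α = 0.05 is 3.841.
Since 0.021 < 3.841, we fail to reject the null hypothesis — the data are consistent with the 1:1 ratio.

0.021; consistent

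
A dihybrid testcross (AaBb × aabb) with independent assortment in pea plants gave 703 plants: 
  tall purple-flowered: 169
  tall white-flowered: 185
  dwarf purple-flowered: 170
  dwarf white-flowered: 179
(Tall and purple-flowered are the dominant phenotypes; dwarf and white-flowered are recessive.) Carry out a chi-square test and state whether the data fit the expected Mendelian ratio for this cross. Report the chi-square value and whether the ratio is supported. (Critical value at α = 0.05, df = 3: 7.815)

0.994; consistent

A dihybrid testcross with independent assortment gives a 1:1:1:1 ratio.
The 1:1:1:1 ratio has 4 parts, so with N = 703 the expected counts are:
  tall purple-flowered: 703 × 1/4 = 175.75
  tall white-flowered: 703 × 1/4 = 175.75
  dwarf purple-flowered: 703 × 1/4 = 175.75
  dwarf white-flowered: 703 × 1/4 = 175.75
χ² = Σ (O − E)² / E
  tall purple-flowered: (169 − 175.75)² / 175.75 = 0.2592
  tall white-flowered: (185 − 175.75)² / 175.75 = 0.4868
  dwarf purple-flowered: (170 − 175.75)² / 175.75 = 0.1881
  dwarf white-flowered: (179 − 175.75)² / 175.75 = 0.0601
χ² = 0.2592 + 0.4868 + 0.1881 + 0.0601 = 0.9942 ≈ 0.994
Degrees of freedom = 4 − 1 = 3; critical value at α = 0.05 is 7.815.
Since 0.994 < 7.815, we fail to reject the null hypothesis — the data are consistent with the 1:1:1:1 ratio.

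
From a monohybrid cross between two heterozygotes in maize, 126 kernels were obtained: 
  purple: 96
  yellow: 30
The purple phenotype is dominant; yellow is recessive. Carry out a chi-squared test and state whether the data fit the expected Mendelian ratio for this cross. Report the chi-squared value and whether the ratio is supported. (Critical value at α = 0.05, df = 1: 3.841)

0.095; consistent

For a monohybrid cross between heterozygotes with complete dominance, the expected phenotypic ratio is 3:1.
The 3:1 ratio has 4 parts, so with N = 126 the expected counts are:
  purple: 126 × 3/4 = 94.5
  yellow: 126 × 1/4 = 31.5
χ² = Σ (O − E)² / E
  purple: (96 − 94.5)² / 94.5 = 0.0238
  yellow: (30 − 31.5)² / 31.5 = 0.0714
χ² = 0.0238 + 0.0714 = 0.0952 ≈ 0.095
Degrees of freedom = 2 − 1 = 1; critical value at α = 0.05 is 3.841.
Since 0.095 < 3.841, we fail to reject the null hypothesis — the data are consistent with the 3:1 ratio.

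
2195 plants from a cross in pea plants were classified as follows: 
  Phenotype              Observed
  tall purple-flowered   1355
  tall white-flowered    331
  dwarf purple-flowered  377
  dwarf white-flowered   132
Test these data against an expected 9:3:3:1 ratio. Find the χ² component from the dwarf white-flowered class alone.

Expected counts for N = 2195 under a 9:3:3:1 ratio (total parts = 16):
  tall purple-flowered: 2195 × 9/16 = 1234.6875
  tall white-flowered: 2195 × 3/16 = 411.5625
  dwarf purple-flowered: 2195 × 3/16 = 411.5625
  dwarf white-flowered: 2195 × 1/16 = 137.1875
Contribution of dwarf white-flowered: (132 − 137.1875)² / 137.1875 = 0.1962

0.196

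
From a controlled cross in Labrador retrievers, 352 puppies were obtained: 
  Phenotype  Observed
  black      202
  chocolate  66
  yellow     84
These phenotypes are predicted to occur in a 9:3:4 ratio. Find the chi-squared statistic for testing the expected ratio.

0.263

Under the 9:3:4 hypothesis (Σ ratio = 16, N = 352):
  black: 352 × 9/16 = 198
  chocolate: 352 × 3/16 = 66
  yellow: 352 × 4/16 = 88
χ² = Σ (O − E)² / E
  black: (202 − 198)² / 198 = 0.0808
  chocolate: (66 − 66)² / 66 = 0.0000
  yellow: (84 − 88)² / 88 = 0.1818
χ² = 0.0808 + 0.0000 + 0.1818 = 0.2626 ≈ 0.263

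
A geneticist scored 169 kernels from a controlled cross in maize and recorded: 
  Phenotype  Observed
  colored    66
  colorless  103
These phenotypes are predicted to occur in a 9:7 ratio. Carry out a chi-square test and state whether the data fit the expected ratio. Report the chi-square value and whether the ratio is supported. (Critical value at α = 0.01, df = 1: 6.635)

20.309; not consistent

Total ratio parts = 16. Expected numbers out of 169:
  colored: 169 × 9/16 = 95.0625
  colorless: 169 × 7/16 = 73.9375
χ² = Σ (O − E)² / E
  colored: (66 − 95.0625)² / 95.0625 = 8.8850
  colorless: (103 − 73.9375)² / 73.9375 = 11.4236
χ² = 8.8850 + 11.4236 = 20.3086 ≈ 20.309
Degrees of freedom = 2 − 1 = 1; critical value at α = 0.01 is 6.635.
Since 20.309 > 6.635, we reject the null hypothesis — the data do not fit the 9:7 ratio.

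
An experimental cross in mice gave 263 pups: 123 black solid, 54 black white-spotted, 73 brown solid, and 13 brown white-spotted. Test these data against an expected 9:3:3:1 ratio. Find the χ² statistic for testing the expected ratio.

16.747

The 9:3:3:1 ratio has 16 parts, so with N = 263 the expected counts are:
  black solid: 263 × 9/16 = 147.9375
  black white-spotted: 263 × 3/16 = 49.3125
  brown solid: 263 × 3/16 = 49.3125
  brown white-spotted: 263 × 1/16 = 16.4375
χ² = Σ (O − E)² / E
  black solid: (123 − 147.9375)² / 147.9375 = 4.2037
  black white-spotted: (54 − 49.3125)² / 49.3125 = 0.4456
  brown solid: (73 − 49.3125)² / 49.3125 = 11.3784
  brown white-spotted: (13 − 16.4375)² / 16.4375 = 0.7189
χ² = 4.2037 + 0.4456 + 11.3784 + 0.7189 = 16.7466 ≈ 16.747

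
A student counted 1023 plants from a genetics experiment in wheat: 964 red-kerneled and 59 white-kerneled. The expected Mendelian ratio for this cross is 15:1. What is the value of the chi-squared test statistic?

Expected counts for N = 1023 under a 15:1 ratio (total parts = 16):
  red-kerneled: 1023 × 15/16 = 959.0625
  white-kerneled: 1023 × 1/16 = 63.9375
χ² = Σ (O − E)² / E
  red-kerneled: (964 − 959.0625)² / 959.0625 = 0.0254
  white-kerneled: (59 − 63.9375)² / 63.9375 = 0.3813
χ² = 0.0254 + 0.3813 = 0.4067 ≈ 0.407

0.407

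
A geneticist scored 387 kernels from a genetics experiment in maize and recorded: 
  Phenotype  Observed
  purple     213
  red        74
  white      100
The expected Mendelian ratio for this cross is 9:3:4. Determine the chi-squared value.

0.239

Total ratio parts = 16. Expected numbers out of 387:
  purple: 387 × 9/16 = 217.6875
  red: 387 × 3/16 = 72.5625
  white: 387 × 4/16 = 96.75
χ² = Σ (O − E)² / E
  purple: (213 − 217.6875)² / 217.6875 = 0.1009
  red: (74 − 72.5625)² / 72.5625 = 0.0285
  white: (100 − 96.75)² / 96.75 = 0.1092
χ² = 0.1009 + 0.0285 + 0.1092 = 0.2386 ≈ 0.239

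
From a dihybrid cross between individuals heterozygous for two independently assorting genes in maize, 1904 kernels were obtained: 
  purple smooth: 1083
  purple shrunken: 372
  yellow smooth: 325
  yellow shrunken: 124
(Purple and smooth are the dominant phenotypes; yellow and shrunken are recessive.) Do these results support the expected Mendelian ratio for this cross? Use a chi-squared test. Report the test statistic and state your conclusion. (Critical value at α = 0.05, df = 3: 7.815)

3.843; consistent

A dihybrid F₂ with independent assortment and complete dominance at both loci gives a 9:3:3:1 phenotypic ratio.
The 9:3:3:1 ratio has 16 parts, so with N = 1904 the expected counts are:
  purple smooth: 1904 × 9/16 = 1071
  purple shrunken: 1904 × 3/16 = 357
  yellow smooth: 1904 × 3/16 = 357
  yellow shrunken: 1904 × 1/16 = 119
χ² = Σ (O − E)² / E
  purple smooth: (1083 − 1071)² / 1071 = 0.1345
  purple shrunken: (372 − 357)² / 357 = 0.6303
  yellow smooth: (325 − 357)² / 357 = 2.8683
  yellow shrunken: (124 − 119)² / 119 = 0.2101
χ² = 0.1345 + 0.6303 + 2.8683 + 0.2101 = 3.8432 ≈ 3.843
Degrees of freedom = 4 − 1 = 3; critical value at α = 0.05 is 7.815.
Since 3.843 < 7.815, we fail to reject the null hypothesis — the data are consistent with the 9:3:3:1 ratio.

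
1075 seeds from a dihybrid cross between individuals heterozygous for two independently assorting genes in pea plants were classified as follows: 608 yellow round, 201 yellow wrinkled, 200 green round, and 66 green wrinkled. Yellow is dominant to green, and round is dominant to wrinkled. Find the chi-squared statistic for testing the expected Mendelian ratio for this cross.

A dihybrid F₂ with independent assortment and complete dominance at both loci gives a 9:3:3:1 phenotypic ratio.
Under the 9:3:3:1 hypothesis (Σ ratio = 16, N = 1075):
  yellow round: 1075 × 9/16 = 604.6875
  yellow wrinkled: 1075 × 3/16 = 201.5625
  green round: 1075 × 3/16 = 201.5625
  green wrinkled: 1075 × 1/16 = 67.1875
χ² = Σ (O − E)² / E
  yellow round: (608 − 604.6875)² / 604.6875 = 0.0181
  yellow wrinkled: (201 − 201.5625)² / 201.5625 = 0.0016
  green round: (200 − 201.5625)² / 201.5625 = 0.0121
  green wrinkled: (66 − 67.1875)² / 67.1875 = 0.0210
χ² = 0.0181 + 0.0016 + 0.0121 + 0.0210 = 0.0528 ≈ 0.053

0.053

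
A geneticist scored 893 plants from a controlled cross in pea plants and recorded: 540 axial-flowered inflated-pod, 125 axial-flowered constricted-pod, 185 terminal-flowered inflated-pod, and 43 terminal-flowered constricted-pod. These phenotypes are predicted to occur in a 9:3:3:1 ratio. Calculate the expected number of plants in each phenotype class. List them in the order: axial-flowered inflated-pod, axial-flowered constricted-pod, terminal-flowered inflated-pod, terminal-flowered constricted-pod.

502.3125, 167.4375, 167.4375, 55.8125

Expected counts for N = 893 under a 9:3:3:1 ratio (total parts = 16):
  axial-flowered inflated-pod: 893 × 9/16 = 502.3125
  axial-flowered constricted-pod: 893 × 3/16 = 167.4375
  terminal-flowered inflated-pod: 893 × 3/16 = 167.4375
  terminal-flowered constricted-pod: 893 × 1/16 = 55.8125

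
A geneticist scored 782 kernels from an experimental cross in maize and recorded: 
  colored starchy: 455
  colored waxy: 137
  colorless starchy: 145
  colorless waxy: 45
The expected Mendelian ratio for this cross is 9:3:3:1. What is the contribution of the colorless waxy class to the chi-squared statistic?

0.307

The 9:3:3:1 ratio has 16 parts, so with N = 782 the expected counts are:
  colored starchy: 782 × 9/16 = 439.875
  colored waxy: 782 × 3/16 = 146.625
  colorless starchy: 782 × 3/16 = 146.625
  colorless waxy: 782 × 1/16 = 48.875
Contribution of colorless waxy: (45 − 48.875)² / 48.875 = 0.3072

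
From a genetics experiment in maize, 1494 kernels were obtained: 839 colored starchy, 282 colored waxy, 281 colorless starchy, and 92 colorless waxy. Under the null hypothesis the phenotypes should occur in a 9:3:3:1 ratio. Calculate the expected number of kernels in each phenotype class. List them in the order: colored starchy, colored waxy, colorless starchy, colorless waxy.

Under the 9:3:3:1 hypothesis (Σ ratio = 16, N = 1494):
  colored starchy: 1494 × 9/16 = 840.375
  colored waxy: 1494 × 3/16 = 280.125
  colorless starchy: 1494 × 3/16 = 280.125
  colorless waxy: 1494 × 1/16 = 93.375

840.375, 280.125, 280.125, 93.375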